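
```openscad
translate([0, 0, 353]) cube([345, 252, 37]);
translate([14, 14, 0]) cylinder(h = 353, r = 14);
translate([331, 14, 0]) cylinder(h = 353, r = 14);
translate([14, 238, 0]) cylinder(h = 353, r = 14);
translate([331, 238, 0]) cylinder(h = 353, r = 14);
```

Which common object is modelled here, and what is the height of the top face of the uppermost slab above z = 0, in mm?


A stool. The seat height is 390 mm.

A 345×252×37 slab at z = 353 on four corner cylinders — a stool. The seat top is 353 + 37 = 390 mm.


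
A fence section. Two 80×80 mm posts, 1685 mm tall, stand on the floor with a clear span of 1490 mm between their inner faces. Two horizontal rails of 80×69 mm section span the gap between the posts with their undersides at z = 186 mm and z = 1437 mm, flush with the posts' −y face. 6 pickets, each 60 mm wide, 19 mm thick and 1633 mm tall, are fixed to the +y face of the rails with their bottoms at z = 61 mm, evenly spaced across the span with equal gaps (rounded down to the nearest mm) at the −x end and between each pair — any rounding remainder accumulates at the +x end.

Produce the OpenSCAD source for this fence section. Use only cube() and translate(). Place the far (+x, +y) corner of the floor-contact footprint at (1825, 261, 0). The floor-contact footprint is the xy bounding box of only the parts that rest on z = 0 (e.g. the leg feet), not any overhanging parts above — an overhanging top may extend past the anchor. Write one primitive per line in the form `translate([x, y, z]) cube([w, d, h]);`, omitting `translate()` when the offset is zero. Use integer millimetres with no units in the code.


translate([175, 181, 0]) cube([80, 80, 1685]);
translate([1745, 181, 0]) cube([80, 80, 1685]);
translate([255, 181, 186]) cube([1490, 80, 69]);
translate([255, 181, 1437]) cube([1490, 80, 69]);
translate([416, 261, 61]) cube([60, 19, 1633]);
translate([637, 261, 61]) cube([60, 19, 1633]);
translate([858, 261, 61]) cube([60, 19, 1633]);
translate([1079, 261, 61]) cube([60, 19, 1633]);
translate([1300, 261, 61]) cube([60, 19, 1633]);
translate([1521, 261, 61]) cube([60, 19, 1633]);


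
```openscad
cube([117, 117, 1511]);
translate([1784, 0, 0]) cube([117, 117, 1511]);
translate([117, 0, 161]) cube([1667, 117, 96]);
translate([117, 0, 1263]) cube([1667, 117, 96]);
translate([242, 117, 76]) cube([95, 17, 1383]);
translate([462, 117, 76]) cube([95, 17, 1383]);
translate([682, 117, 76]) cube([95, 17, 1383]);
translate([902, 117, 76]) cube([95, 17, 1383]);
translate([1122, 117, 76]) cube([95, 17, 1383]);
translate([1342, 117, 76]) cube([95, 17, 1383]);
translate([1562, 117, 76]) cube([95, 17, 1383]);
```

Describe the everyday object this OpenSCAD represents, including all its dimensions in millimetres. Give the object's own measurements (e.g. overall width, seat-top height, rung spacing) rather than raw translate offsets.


A fence section. Two 117×117 mm posts, 1511 mm tall, stand on the floor with a clear span of 1667 mm between their inner faces. Two horizontal rails of 117×96 mm section span the gap between the posts with their undersides at z = 161 mm and z = 1263 mm, flush with the posts' −y face. 7 pickets, each 95 mm wide, 17 mm thick and 1383 mm tall, are fixed to the +y face of the rails with their bottoms at z = 76 mm, spaced across the span with a 125 mm gap after the −x post and between neighbouring pickets, with 127 mm left before the +x post.


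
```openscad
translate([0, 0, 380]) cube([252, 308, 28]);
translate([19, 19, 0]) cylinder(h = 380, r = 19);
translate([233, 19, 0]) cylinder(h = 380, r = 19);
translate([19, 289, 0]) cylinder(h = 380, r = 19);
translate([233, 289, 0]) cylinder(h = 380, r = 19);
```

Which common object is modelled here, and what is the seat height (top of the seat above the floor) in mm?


A stool. The seat height is 408 mm.

A 252×308×28 slab at z = 380 on four corner cylinders — a stool. The seat top is 380 + 28 = 408 mm.


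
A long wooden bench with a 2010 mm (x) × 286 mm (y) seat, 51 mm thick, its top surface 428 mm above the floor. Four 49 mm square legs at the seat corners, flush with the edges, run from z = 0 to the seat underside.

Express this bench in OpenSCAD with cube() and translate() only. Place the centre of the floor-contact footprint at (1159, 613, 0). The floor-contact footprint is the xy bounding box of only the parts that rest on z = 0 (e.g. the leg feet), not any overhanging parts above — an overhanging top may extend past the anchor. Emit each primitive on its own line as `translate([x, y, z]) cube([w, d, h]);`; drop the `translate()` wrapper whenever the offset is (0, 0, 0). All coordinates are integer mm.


translate([154, 470, 377]) cube([2010, 286, 51]);
translate([154, 470, 0]) cube([49, 49, 377]);
translate([154, 707, 0]) cube([49, 49, 377]);
translate([2115, 470, 0]) cube([49, 49, 377]);
translate([2115, 707, 0]) cube([49, 49, 377]);


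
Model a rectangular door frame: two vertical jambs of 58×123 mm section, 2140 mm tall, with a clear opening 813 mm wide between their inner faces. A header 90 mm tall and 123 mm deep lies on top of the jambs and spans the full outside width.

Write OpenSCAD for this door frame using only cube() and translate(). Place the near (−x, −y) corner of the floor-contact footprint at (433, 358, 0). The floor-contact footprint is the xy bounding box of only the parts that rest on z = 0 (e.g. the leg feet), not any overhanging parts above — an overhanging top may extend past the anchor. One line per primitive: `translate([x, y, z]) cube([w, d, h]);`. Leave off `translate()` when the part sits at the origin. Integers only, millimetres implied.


translate([433, 358, 0]) cube([58, 123, 2140]);
translate([1304, 358, 0]) cube([58, 123, 2140]);
translate([433, 358, 2140]) cube([929, 123, 90]);


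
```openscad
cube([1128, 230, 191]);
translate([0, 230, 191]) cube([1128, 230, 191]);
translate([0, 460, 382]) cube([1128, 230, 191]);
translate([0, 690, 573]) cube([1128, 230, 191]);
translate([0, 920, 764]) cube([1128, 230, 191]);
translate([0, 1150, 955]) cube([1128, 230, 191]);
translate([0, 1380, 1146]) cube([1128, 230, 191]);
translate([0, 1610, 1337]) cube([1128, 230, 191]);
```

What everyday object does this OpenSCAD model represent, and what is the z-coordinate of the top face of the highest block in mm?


A staircase. The total rise is 1528 mm.

8 identical blocks, each offset up and back from the previous — a staircase. Each step is 191 mm tall and there are 8 of them, so the total rise is 8 × 191 = 1528 mm.


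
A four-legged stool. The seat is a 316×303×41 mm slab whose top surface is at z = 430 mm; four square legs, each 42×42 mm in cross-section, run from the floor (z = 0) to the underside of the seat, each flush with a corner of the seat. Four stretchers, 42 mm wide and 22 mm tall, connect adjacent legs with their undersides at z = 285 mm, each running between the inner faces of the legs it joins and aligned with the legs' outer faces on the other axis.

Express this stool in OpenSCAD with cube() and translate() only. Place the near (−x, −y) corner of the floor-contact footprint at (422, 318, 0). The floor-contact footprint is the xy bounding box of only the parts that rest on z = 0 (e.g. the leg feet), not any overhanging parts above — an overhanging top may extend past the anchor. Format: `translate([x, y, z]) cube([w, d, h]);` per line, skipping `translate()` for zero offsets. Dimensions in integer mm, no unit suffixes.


translate([422, 318, 389]) cube([316, 303, 41]);
translate([422, 318, 0]) cube([42, 42, 389]);
translate([696, 318, 0]) cube([42, 42, 389]);
translate([422, 579, 0]) cube([42, 42, 389]);
translate([696, 579, 0]) cube([42, 42, 389]);
translate([464, 318, 285]) cube([232, 42, 22]);
translate([464, 579, 285]) cube([232, 42, 22]);
translate([422, 360, 285]) cube([42, 219, 22]);
translate([696, 360, 285]) cube([42, 219, 22]);


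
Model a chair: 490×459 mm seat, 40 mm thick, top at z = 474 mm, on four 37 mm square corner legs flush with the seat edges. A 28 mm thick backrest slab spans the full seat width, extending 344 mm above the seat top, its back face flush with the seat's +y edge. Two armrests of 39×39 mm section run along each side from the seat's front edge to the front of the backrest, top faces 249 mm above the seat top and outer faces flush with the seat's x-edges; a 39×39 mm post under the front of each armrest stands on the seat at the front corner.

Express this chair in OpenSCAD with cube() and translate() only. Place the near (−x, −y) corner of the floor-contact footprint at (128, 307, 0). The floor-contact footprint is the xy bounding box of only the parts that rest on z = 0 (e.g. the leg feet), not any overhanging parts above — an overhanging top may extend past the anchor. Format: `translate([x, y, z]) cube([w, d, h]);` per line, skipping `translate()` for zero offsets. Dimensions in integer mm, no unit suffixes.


translate([128, 307, 434]) cube([490, 459, 40]);
translate([128, 307, 0]) cube([37, 37, 434]);
translate([581, 307, 0]) cube([37, 37, 434]);
translate([128, 729, 0]) cube([37, 37, 434]);
translate([581, 729, 0]) cube([37, 37, 434]);
translate([128, 738, 474]) cube([490, 28, 344]);
translate([128, 307, 684]) cube([39, 431, 39]);
translate([579, 307, 684]) cube([39, 431, 39]);
translate([128, 307, 474]) cube([39, 39, 210]);
translate([579, 307, 474]) cube([39, 39, 210]);


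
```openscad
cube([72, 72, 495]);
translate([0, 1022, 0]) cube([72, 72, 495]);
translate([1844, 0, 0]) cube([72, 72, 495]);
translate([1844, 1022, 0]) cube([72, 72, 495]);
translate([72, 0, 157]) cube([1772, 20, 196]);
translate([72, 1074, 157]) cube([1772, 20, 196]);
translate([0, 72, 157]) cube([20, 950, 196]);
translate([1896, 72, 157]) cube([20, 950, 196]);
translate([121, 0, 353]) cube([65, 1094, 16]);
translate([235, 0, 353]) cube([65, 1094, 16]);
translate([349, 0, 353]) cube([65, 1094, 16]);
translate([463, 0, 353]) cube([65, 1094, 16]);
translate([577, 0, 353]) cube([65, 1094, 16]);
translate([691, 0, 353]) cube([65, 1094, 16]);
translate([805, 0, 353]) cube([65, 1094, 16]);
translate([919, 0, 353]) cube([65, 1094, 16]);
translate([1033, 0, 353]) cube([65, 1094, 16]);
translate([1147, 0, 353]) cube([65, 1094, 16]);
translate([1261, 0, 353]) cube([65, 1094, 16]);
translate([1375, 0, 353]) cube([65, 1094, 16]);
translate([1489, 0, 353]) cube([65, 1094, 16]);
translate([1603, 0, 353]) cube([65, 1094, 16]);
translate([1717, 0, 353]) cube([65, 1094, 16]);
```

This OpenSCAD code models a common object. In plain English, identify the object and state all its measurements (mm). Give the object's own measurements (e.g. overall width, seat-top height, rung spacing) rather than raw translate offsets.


A bed frame 1916 mm long (x) by 1094 mm wide (y). Four 72×72 mm corner posts, 495 mm tall, at the corners of the footprint. Four rails of 20 mm thickness and 196 mm height run between adjacent posts with their undersides at z = 157 mm, their outer faces flush with the outside of the frame (the two x-running rails run between the posts' inner faces; the two y-running rails run between the posts' inner faces). 15 slats, each 65 mm wide (x) and 16 mm thick, lie across the top of the two x-running rails, running the full 1094 mm width of the frame in y; along x they sit between the end posts with a 49 mm gap after the −x posts and between neighbouring slats, leaving 62 mm before the +x posts.


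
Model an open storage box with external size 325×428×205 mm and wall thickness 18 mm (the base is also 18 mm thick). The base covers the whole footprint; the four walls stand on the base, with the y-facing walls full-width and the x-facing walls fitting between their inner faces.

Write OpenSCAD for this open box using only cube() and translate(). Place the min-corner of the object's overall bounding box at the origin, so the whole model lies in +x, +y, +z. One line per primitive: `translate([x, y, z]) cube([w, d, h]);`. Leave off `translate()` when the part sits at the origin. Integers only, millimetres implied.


cube([325, 428, 18]);
translate([0, 0, 18]) cube([325, 18, 187]);
translate([0, 410, 18]) cube([325, 18, 187]);
translate([0, 18, 18]) cube([18, 392, 187]);
translate([307, 18, 18]) cube([18, 392, 187]);


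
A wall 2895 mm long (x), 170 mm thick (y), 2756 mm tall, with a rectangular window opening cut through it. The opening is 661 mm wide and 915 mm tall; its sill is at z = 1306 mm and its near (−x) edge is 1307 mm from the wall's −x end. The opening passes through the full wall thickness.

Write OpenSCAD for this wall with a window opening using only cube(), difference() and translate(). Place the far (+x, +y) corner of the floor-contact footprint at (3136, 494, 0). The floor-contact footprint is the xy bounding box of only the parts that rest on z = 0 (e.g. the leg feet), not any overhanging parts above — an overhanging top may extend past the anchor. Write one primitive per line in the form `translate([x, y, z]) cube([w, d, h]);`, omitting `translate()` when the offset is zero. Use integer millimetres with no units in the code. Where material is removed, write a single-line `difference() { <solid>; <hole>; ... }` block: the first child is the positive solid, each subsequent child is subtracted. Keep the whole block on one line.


difference() { translate([241, 324, 0]) cube([2895, 170, 2756]); translate([1548, 324, 1306]) cube([661, 170, 915]); }


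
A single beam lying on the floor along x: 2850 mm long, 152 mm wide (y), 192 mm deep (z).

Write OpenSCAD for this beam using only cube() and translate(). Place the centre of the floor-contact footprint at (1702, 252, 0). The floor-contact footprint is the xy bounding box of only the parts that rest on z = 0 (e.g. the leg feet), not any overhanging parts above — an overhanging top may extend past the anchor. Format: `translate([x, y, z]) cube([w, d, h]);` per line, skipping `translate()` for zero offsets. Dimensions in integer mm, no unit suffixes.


translate([277, 176, 0]) cube([2850, 152, 192]);


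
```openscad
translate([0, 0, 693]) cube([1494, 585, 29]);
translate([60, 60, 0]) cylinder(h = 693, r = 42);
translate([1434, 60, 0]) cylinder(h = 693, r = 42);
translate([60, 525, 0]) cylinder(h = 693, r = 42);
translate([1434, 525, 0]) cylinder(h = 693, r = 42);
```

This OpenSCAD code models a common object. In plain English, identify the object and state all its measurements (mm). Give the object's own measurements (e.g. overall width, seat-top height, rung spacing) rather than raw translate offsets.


A rectangular dining table. The top is 1494×585×29 mm with its upper surface at z = 722 mm. It stands on four round legs of 84 mm diameter, each leg's bounding box inset 18 mm from the nearest pair of top edges, running from the floor to the underside of the top.


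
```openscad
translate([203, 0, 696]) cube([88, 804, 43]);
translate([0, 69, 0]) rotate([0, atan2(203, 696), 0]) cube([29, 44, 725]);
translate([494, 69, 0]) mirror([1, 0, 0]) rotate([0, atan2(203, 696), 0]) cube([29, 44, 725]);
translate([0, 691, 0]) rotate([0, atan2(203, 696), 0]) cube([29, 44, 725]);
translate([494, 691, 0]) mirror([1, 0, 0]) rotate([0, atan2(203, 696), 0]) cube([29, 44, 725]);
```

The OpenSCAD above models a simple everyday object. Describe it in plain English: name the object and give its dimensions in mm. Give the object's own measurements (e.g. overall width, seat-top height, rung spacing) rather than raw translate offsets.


A sawhorse. A 88×804×43 mm beam (x, y, z) sits on two A-frame leg pairs. Each pair is two raked legs of 29×44 mm section (44 mm along y) splaying symmetrically in x. Each leg rises 696 mm vertically over 203 mm of horizontal reach and is 725 mm long along its own axis. Every leg's outer bottom edge rests on the floor and its outer top edge meets a bottom edge of the beam — the left legs (tilting toward +x) meet the beam's −x bottom edge, the right legs (their mirror images, tilting toward −x) meet its +x bottom edge — so the leg tops tuck under the beam, the beam's underside is 696 mm above the floor, and the feet are 494 mm apart outside-to-outside with the beam centred between them. The two leg pairs are set in 69 mm from either end of the beam.


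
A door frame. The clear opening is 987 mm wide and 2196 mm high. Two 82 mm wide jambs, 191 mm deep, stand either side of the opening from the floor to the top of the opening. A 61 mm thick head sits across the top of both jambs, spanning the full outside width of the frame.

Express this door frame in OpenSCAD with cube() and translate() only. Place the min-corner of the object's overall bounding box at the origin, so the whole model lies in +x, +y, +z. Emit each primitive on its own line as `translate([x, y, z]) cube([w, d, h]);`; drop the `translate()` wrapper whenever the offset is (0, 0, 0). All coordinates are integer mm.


cube([82, 191, 2196]);
translate([1069, 0, 0]) cube([82, 191, 2196]);
translate([0, 0, 2196]) cube([1151, 191, 61]);


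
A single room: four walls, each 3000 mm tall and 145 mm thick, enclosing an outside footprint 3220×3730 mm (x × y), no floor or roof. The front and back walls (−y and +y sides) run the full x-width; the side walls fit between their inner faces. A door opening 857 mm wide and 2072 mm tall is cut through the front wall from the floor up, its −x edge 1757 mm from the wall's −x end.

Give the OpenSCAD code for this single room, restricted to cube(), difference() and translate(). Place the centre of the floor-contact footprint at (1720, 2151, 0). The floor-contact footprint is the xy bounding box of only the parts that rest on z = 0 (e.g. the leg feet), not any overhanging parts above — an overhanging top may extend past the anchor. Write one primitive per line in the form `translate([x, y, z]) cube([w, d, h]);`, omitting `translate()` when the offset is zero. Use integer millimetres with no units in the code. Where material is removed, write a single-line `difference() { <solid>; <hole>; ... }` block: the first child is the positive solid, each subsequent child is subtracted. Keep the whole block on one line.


difference() { translate([110, 286, 0]) cube([3220, 145, 3000]); translate([1867, 286, 0]) cube([857, 145, 2072]); }
translate([110, 3871, 0]) cube([3220, 145, 3000]);
translate([110, 431, 0]) cube([145, 3440, 3000]);
translate([3185, 431, 0]) cube([145, 3440, 3000]);


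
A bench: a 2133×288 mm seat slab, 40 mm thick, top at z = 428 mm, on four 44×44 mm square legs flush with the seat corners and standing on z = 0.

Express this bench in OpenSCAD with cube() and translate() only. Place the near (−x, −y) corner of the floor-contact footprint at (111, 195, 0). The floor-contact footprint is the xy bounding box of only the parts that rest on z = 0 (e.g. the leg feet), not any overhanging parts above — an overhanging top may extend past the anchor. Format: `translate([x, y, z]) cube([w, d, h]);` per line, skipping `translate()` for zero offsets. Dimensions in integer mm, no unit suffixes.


translate([111, 195, 388]) cube([2133, 288, 40]);
translate([111, 195, 0]) cube([44, 44, 388]);
translate([111, 439, 0]) cube([44, 44, 388]);
translate([2200, 195, 0]) cube([44, 44, 388]);
translate([2200, 439, 0]) cube([44, 44, 388]);


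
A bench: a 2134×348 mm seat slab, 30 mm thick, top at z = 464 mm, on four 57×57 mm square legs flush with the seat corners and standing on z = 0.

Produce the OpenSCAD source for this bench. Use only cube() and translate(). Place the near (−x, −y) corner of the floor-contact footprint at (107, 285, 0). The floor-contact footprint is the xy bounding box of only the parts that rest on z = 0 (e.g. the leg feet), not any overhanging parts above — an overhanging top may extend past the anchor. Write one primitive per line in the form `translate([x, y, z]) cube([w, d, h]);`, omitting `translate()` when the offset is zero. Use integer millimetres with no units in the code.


// leg_h = 464 − 30 = 434
translate([107, 285, 434]) cube([2134, 348, 30]);
translate([107, 285, 0]) cube([57, 57, 434]);
translate([107, 576, 0]) cube([57, 57, 434]);
translate([2184, 285, 0]) cube([57, 57, 434]);
translate([2184, 576, 0]) cube([57, 57, 434]);


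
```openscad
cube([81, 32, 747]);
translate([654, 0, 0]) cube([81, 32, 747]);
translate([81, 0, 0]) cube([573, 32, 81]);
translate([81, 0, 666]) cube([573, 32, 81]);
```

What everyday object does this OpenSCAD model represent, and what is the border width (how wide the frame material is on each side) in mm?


A picture frame. The border width is 81 mm.

Four thin pieces enclosing a rectangular opening — a picture frame. The two full-height stiles are 747 mm tall; the top rail sits at z = 666 and is 81 mm tall, so the border above the opening is 747 − 666 = 81 mm, matching the stile x-width.


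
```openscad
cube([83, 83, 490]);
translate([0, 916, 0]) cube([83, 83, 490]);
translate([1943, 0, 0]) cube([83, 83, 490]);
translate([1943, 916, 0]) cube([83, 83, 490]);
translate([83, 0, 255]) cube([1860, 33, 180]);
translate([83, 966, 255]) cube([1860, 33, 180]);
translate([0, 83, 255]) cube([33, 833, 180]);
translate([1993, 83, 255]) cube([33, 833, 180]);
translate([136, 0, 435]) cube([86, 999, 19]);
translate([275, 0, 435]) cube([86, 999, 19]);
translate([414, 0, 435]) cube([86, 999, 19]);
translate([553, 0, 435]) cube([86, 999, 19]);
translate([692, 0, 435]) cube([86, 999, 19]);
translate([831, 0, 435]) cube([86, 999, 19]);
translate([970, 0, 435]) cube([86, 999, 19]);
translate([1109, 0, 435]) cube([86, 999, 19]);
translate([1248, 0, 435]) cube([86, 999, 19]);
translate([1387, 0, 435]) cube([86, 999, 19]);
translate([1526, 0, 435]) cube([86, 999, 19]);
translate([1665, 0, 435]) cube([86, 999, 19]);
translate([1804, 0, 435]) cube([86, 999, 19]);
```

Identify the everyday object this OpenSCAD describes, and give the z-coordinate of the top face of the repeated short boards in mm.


A bed frame. The slat-top height is 454 mm.

Four posts, four rails, and a row of slats — a bed frame. Slats sit on the rails at z = 255 + 180 = 435; with slat thickness 19, the top is 454 mm.


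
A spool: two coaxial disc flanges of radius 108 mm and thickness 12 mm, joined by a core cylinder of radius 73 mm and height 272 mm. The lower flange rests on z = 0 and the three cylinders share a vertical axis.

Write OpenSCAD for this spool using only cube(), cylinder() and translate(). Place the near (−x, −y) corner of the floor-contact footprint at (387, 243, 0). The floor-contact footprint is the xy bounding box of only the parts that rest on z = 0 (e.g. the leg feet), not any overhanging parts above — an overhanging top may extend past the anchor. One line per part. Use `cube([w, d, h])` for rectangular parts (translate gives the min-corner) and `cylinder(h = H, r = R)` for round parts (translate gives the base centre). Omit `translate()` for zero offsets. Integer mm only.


translate([495, 351, 0]) cylinder(h = 12, r = 108);
translate([495, 351, 12]) cylinder(h = 272, r = 73);
translate([495, 351, 284]) cylinder(h = 12, r = 108);


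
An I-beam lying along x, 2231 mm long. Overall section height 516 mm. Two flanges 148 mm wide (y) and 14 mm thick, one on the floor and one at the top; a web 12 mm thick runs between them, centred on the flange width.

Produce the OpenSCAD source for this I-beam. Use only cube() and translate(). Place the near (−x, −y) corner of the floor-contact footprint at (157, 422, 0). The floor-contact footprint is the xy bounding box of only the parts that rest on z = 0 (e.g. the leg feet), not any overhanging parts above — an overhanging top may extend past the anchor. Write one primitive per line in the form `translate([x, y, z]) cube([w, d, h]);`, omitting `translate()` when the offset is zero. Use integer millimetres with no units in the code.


translate([157, 422, 0]) cube([2231, 148, 14]);
translate([157, 490, 14]) cube([2231, 12, 488]);
translate([157, 422, 502]) cube([2231, 148, 14]);


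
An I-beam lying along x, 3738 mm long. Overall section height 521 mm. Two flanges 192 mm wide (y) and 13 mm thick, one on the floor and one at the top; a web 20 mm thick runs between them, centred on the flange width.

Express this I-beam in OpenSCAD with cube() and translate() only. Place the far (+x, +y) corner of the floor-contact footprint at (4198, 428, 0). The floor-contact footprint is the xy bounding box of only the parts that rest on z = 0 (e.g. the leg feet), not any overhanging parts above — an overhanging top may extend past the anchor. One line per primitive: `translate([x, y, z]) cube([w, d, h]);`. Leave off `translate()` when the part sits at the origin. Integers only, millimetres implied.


translate([460, 236, 0]) cube([3738, 192, 13]);
translate([460, 322, 13]) cube([3738, 20, 495]);
translate([460, 236, 508]) cube([3738, 192, 13]);


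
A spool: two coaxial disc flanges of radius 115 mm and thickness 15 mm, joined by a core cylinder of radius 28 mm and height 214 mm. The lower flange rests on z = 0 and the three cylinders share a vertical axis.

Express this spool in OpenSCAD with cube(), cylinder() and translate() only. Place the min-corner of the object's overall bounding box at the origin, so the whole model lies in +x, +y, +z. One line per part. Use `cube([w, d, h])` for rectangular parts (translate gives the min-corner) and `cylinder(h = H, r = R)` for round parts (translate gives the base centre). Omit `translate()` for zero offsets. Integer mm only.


translate([115, 115, 0]) cylinder(h = 15, r = 115);
translate([115, 115, 15]) cylinder(h = 214, r = 28);
translate([115, 115, 229]) cylinder(h = 15, r = 115);


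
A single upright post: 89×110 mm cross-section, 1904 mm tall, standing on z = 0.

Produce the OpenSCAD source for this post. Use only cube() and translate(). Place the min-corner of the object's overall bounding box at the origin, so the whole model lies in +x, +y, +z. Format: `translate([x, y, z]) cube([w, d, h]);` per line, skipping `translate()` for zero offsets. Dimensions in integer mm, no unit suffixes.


cube([89, 110, 1904]);


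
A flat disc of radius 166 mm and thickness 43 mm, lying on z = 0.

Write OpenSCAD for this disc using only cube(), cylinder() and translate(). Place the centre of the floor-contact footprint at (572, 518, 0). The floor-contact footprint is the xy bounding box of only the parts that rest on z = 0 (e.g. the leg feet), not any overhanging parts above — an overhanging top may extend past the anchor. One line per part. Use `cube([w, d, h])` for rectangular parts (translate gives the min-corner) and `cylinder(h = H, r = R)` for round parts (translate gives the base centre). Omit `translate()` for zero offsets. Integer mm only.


translate([572, 518, 0]) cylinder(h = 43, r = 166);


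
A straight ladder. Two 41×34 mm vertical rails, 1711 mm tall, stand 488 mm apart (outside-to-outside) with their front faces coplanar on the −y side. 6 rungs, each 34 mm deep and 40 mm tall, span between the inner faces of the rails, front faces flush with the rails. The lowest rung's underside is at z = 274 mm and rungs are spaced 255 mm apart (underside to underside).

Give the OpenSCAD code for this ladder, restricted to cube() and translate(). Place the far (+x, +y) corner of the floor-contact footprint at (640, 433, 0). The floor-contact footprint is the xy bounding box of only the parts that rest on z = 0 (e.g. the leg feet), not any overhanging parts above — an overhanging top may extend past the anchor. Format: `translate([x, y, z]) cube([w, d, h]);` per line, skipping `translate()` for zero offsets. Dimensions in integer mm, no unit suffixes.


translate([152, 399, 0]) cube([41, 34, 1711]);
translate([599, 399, 0]) cube([41, 34, 1711]);
translate([193, 399, 274]) cube([406, 34, 40]);
translate([193, 399, 529]) cube([406, 34, 40]);
translate([193, 399, 784]) cube([406, 34, 40]);
translate([193, 399, 1039]) cube([406, 34, 40]);
translate([193, 399, 1294]) cube([406, 34, 40]);
translate([193, 399, 1549]) cube([406, 34, 40]);


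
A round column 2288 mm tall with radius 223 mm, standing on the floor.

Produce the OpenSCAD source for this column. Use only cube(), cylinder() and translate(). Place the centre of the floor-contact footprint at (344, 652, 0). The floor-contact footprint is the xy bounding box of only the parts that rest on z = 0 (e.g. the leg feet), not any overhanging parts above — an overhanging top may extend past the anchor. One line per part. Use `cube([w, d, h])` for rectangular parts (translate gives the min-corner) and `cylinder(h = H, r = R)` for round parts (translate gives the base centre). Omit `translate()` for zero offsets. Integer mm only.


translate([344, 652, 0]) cylinder(h = 2288, r = 223);


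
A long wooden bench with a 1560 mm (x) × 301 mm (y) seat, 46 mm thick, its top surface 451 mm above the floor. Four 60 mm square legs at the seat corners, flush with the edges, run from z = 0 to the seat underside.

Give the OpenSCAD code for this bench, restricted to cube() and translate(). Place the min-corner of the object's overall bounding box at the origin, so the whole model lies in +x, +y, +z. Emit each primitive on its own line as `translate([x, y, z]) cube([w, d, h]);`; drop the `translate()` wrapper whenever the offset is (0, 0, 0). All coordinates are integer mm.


translate([0, 0, 405]) cube([1560, 301, 46]);
cube([60, 60, 405]);
translate([0, 241, 0]) cube([60, 60, 405]);
translate([1500, 0, 0]) cube([60, 60, 405]);
translate([1500, 241, 0]) cube([60, 60, 405]);


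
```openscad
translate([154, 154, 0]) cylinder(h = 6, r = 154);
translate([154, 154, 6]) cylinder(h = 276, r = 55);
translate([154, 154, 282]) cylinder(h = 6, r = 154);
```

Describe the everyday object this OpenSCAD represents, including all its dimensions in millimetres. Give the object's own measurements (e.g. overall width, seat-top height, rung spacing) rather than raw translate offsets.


A spool: two coaxial disc flanges of radius 154 mm and thickness 6 mm, joined by a core cylinder of radius 55 mm and height 276 mm. The lower flange rests on z = 0 and the three cylinders share a vertical axis.


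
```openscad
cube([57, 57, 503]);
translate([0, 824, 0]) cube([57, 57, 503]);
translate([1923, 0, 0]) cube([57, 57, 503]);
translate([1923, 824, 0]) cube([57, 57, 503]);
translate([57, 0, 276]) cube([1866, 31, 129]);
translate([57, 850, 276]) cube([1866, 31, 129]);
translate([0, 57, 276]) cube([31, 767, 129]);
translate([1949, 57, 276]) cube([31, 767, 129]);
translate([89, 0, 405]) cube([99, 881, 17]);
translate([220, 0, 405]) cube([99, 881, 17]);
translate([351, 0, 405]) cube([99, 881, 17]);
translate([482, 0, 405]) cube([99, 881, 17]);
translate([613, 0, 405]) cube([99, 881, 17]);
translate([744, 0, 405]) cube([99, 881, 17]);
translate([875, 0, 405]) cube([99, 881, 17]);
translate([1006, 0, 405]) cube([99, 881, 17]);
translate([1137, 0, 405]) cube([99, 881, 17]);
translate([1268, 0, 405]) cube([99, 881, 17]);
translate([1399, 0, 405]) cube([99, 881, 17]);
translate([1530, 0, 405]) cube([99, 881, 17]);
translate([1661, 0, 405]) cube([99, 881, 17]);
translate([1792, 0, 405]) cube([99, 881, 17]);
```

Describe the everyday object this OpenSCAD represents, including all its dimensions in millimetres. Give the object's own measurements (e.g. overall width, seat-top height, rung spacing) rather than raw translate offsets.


A bed frame 1980 mm long (x) by 881 mm wide (y). Four 57×57 mm corner posts, 503 mm tall, at the corners of the footprint. Four rails of 31 mm thickness and 129 mm height run between adjacent posts with their undersides at z = 276 mm, their outer faces flush with the outside of the frame (the two x-running rails run between the posts' inner faces; the two y-running rails run between the posts' inner faces). 14 slats, each 99 mm wide (x) and 17 mm thick, lie across the top of the two x-running rails, running the full 881 mm width of the frame in y; along x they sit between the end posts with a 32 mm gap after the −x posts and between neighbouring slats and before the +x posts.


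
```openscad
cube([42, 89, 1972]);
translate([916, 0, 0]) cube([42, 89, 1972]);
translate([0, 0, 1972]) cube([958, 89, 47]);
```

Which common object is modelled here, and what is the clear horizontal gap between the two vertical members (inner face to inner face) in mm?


A door frame. The clear opening width is 874 mm.

Two 1972 mm tall posts with a header on top — a door frame. The left jamb is 42 mm wide at x = 0; the right jamb starts at x = 916. The clear opening is 916 − 42 = 874 mm.


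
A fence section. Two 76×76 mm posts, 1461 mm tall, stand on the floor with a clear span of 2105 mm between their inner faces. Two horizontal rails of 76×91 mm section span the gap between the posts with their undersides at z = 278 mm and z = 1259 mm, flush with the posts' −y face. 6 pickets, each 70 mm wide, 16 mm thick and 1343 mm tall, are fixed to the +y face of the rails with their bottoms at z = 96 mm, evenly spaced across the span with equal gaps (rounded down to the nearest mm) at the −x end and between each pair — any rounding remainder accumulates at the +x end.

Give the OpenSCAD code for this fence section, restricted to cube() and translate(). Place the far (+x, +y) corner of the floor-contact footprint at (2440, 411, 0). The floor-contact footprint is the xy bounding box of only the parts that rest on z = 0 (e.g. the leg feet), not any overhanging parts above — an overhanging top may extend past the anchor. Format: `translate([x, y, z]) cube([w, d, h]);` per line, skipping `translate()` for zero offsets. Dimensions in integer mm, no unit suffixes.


translate([183, 335, 0]) cube([76, 76, 1461]);
translate([2364, 335, 0]) cube([76, 76, 1461]);
translate([259, 335, 278]) cube([2105, 76, 91]);
translate([259, 335, 1259]) cube([2105, 76, 91]);
translate([499, 411, 96]) cube([70, 16, 1343]);
translate([809, 411, 96]) cube([70, 16, 1343]);
translate([1119, 411, 96]) cube([70, 16, 1343]);
translate([1429, 411, 96]) cube([70, 16, 1343]);
translate([1739, 411, 96]) cube([70, 16, 1343]);
translate([2049, 411, 96]) cube([70, 16, 1343]);


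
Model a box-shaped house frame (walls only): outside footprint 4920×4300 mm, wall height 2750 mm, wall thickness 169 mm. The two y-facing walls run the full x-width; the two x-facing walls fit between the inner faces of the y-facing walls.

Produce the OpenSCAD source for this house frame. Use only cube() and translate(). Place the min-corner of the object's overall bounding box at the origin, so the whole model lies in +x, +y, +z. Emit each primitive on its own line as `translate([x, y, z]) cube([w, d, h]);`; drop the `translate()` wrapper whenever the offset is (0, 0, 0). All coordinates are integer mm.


cube([4920, 169, 2750]);
translate([0, 4131, 0]) cube([4920, 169, 2750]);
translate([0, 169, 0]) cube([169, 3962, 2750]);
translate([4751, 169, 0]) cube([169, 3962, 2750]);


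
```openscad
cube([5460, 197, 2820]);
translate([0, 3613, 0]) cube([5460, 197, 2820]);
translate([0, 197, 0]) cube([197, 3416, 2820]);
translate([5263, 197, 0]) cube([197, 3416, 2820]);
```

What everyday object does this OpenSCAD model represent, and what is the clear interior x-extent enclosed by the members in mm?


A house (or room) frame. The interior width is 5066 mm.

Four 2820 mm walls enclosing a rectangle with no floor or roof — a room or house frame. Outside width is 5460 mm and wall thickness is 197 mm, so the interior width is 5460 − 2 × 197 = 5066 mm.


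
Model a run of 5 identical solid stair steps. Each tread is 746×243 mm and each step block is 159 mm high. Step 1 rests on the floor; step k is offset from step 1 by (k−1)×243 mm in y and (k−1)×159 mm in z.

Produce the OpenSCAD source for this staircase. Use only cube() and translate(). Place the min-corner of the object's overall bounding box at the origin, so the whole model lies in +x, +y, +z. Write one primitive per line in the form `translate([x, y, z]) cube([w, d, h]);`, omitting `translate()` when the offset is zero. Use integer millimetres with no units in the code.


cube([746, 243, 159]);
translate([0, 243, 159]) cube([746, 243, 159]);
translate([0, 486, 318]) cube([746, 243, 159]);
translate([0, 729, 477]) cube([746, 243, 159]);
translate([0, 972, 636]) cube([746, 243, 159]);


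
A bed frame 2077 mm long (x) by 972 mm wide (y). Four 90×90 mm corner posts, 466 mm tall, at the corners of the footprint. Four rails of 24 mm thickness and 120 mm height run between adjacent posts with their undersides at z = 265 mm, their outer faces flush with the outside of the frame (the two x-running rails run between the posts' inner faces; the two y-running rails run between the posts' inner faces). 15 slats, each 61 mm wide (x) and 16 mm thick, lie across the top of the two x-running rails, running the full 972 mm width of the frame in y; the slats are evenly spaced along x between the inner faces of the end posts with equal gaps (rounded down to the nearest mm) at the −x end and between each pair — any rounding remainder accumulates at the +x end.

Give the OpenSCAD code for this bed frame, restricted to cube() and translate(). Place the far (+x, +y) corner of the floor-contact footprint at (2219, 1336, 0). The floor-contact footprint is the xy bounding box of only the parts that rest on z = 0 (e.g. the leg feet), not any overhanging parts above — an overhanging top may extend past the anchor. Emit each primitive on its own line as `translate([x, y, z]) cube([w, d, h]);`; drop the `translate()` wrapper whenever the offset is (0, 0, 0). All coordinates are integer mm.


translate([142, 364, 0]) cube([90, 90, 466]);
translate([142, 1246, 0]) cube([90, 90, 466]);
translate([2129, 364, 0]) cube([90, 90, 466]);
translate([2129, 1246, 0]) cube([90, 90, 466]);
translate([232, 364, 265]) cube([1897, 24, 120]);
translate([232, 1312, 265]) cube([1897, 24, 120]);
translate([142, 454, 265]) cube([24, 792, 120]);
translate([2195, 454, 265]) cube([24, 792, 120]);
translate([293, 364, 385]) cube([61, 972, 16]);
translate([415, 364, 385]) cube([61, 972, 16]);
translate([537, 364, 385]) cube([61, 972, 16]);
translate([659, 364, 385]) cube([61, 972, 16]);
translate([781, 364, 385]) cube([61, 972, 16]);
translate([903, 364, 385]) cube([61, 972, 16]);
translate([1025, 364, 385]) cube([61, 972, 16]);
translate([1147, 364, 385]) cube([61, 972, 16]);
translate([1269, 364, 385]) cube([61, 972, 16]);
translate([1391, 364, 385]) cube([61, 972, 16]);
translate([1513, 364, 385]) cube([61, 972, 16]);
translate([1635, 364, 385]) cube([61, 972, 16]);
translate([1757, 364, 385]) cube([61, 972, 16]);
translate([1879, 364, 385]) cube([61, 972, 16]);
translate([2001, 364, 385]) cube([61, 972, 16]);


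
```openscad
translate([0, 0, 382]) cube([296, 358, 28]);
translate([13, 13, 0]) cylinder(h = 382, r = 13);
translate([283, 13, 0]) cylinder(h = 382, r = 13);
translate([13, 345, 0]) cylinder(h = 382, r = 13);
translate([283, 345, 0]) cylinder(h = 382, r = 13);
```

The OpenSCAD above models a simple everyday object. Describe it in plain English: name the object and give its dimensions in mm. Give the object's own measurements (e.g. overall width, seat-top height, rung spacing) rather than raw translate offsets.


A simple wooden stool: a rectangular seat 296 mm (x) by 358 mm (y), 28 mm thick, top face at z = 410 mm, on four round legs, each 26 mm in diameter. The legs rest on z = 0, each leg's axis is inset half a diameter from the nearest pair of seat edges (so the leg's bounding box is flush with the corner).


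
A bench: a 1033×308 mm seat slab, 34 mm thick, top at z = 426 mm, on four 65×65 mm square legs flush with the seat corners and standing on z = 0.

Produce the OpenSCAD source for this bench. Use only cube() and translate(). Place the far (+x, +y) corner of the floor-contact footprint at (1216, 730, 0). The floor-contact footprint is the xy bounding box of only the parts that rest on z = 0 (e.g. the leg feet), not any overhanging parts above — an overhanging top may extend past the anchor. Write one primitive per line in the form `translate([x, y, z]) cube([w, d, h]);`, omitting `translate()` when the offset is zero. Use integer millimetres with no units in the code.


translate([183, 422, 392]) cube([1033, 308, 34]);
translate([183, 422, 0]) cube([65, 65, 392]);
translate([183, 665, 0]) cube([65, 65, 392]);
translate([1151, 422, 0]) cube([65, 65, 392]);
translate([1151, 665, 0]) cube([65, 65, 392]);
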